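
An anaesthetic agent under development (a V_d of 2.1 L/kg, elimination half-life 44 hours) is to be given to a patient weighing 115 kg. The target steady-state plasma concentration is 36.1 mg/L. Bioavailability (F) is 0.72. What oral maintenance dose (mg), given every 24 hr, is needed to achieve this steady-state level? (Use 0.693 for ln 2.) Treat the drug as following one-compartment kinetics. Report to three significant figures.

Vd = 2.1 L/kg × 115 kg = 241.5 L
CL = 0.693 × Vd / t½ = 0.693 × 241.5 / 44 = 3.804 L/h
D = CL × Css × τ / F = 3.804 × 36.1 × 24 / 0.72 = 4577 mg

4580 mg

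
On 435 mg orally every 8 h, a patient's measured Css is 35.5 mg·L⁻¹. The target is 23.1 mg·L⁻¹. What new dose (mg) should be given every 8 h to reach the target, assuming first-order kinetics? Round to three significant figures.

283 mg

For first-order elimination, Css ∝ F·D/(CL·τ); F and CL are unchanged, so Css ∝ D/τ.
D₂ = D₁ × (Css,target / Css,current) = 435 × 23.1/35.5 = 283.1 mg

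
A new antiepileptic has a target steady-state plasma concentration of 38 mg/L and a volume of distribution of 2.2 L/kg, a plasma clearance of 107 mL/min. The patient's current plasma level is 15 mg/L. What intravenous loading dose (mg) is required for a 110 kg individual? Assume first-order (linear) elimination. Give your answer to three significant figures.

5570 mg

Vd(total) = 110 kg × 2.2 L/kg = 242.0 L
Concentration deficit ΔC = 38 − 15 = 23.00 mg/L
LD = Vd × ΔC = 242.0 × 23.00 = 5566 mg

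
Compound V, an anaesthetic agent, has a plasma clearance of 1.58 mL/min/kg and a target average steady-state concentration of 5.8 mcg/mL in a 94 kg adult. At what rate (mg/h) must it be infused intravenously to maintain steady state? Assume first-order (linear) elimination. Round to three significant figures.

CL = 1.58 mL/min/kg × 94 kg = 148.5 mL/min = 148.5 × 60/1000 = 8.910 L/h
Rate = CL × Css = 8.910 × 5.8 = 51.68 mg/h

51.7 mg/h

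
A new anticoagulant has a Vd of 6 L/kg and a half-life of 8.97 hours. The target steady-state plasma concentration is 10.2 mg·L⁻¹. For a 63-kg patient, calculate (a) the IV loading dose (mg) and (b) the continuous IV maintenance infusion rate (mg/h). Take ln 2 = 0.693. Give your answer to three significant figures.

(a) 3860 mg; (b) 298 mg/h

Total Vd = 6 × 63 = 378.0 L
LD = Vd × C = 378.0 × 10.2 = 3856 mg
CL = 0.693 × Vd / t½ = 0.693 × 378.0 / 8.97 = 29.20 L/h
Infusion rate = CL × Css = 29.20 × 10.2 = 297.8 mg/h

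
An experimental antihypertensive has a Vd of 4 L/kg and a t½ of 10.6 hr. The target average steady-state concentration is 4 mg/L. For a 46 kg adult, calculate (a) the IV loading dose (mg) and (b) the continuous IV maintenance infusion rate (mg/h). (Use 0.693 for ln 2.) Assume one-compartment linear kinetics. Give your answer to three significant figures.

(a) 736 mg; (b) 48.1 mg/h

Vd = 4 L/kg × 46 kg = 184.0 L
LD = Vd × C = 184.0 × 4 = 736.0 mg
CL = 0.693 × Vd / t½ = 0.693 × 184.0 / 10.6 = 12.03 L/h
Infusion rate = CL × Css = 12.03 × 4 = 48.12 mg/h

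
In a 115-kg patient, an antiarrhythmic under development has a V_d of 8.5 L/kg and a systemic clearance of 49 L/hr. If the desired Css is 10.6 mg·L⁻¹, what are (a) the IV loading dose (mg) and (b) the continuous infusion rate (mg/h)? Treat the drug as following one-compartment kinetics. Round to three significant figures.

(a) 10400 mg; (b) 519 mg/h

Vd(total) = 115 kg × 8.5 L/kg = 977.5 L
Loading: fill Vd to C_target → 977.5 L × 10.6 mg/L = 10360 mg
Infusion rate = 49.00 L/h × 10.6 mg/L = 519.4 mg/h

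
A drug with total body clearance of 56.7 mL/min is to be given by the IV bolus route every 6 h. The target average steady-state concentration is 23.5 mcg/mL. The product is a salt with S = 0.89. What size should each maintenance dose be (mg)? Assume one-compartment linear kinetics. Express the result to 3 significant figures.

CL = 56.7 mL/min = 56.7 × 0.06 = 3.402 L/h
At steady state, dose per interval replaces the amount cleared in that interval: S·D/τ = CL·Css.
D = CL × Css × τ / S = 3.402 × 23.5 × 6 / 0.89 = 539.0 mg

539 mg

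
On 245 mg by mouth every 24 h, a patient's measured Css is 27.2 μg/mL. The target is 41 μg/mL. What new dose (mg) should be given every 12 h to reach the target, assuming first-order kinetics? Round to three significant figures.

For first-order elimination, Css ∝ F·D/(CL·τ); F and CL are unchanged, so Css ∝ D/τ.
D₂ = D₁ × (Css,target / Css,current) × (τ₂/τ₁) = 245 × (41/27.2) × (12/24) = 184.7 mg

185 mg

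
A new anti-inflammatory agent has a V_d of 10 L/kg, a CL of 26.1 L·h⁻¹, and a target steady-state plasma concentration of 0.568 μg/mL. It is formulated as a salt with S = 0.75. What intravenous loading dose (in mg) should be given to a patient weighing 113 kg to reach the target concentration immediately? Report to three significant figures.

Vd = 10 L/kg × 113 kg = 1130 L
LD = Vd × C / S = 1130 × 0.5680 / 0.75 = 855.8 mg

856 mg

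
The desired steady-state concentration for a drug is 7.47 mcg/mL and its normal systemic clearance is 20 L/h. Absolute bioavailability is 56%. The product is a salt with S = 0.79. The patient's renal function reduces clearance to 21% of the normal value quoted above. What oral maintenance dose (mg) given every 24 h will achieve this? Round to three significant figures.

1700 mg

Patient clearance = 0.21 × 20.00 = 4.200 L/h
At steady state, dose per interval replaces the amount cleared in that interval: F·S·D/τ = CL·Css.
D = CL × Css × τ / F / S = 4.200 × 7.47 × 24 / 0.56 / 0.79 = 1702 mg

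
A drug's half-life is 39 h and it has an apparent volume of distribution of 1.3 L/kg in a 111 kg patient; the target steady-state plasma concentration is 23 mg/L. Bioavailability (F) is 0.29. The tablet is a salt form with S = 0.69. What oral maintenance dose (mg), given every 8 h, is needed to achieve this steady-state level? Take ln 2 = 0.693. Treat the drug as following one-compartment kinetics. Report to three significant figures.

2360 mg

Vd(total) = 111 kg × 1.3 L/kg = 144.3 L
CL = ln 2 · Vd / t½ = 0.693 × 144.3 / 39 = 2.564 L/h
D = CL × Css × τ / F / S = 2.564 × 23 × 8 / 0.29 / 0.69 = 2358 mg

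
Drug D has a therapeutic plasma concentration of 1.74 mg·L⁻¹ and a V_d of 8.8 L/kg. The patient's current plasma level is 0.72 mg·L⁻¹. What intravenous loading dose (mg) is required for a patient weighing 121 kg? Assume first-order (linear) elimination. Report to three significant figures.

1090 mg

Total Vd = 8.8 × 121 = 1065 L
The loading dose fills Vd to the target concentration.
Concentration deficit ΔC = 1.74 − 0.72 = 1.020 mg/L
LD = Vd × ΔC = 1065 × 1.020 = 1086 mg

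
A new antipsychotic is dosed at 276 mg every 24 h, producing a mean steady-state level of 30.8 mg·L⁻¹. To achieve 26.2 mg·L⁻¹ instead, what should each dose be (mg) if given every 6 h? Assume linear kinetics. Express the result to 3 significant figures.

58.7 mg

For first-order elimination, Css ∝ F·D/(CL·τ); F and CL are unchanged, so Css ∝ D/τ.
D₂ = D₁ × (Css,target / Css,current) × (τ₂/τ₁) = 276 × (26.2/30.8) × (6/24) = 58.69 mg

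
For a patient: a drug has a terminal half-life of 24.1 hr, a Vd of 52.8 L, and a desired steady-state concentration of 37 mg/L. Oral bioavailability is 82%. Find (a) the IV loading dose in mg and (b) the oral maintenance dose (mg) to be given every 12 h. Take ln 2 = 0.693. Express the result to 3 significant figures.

(a) 1950 mg; (b) 822 mg

LD = Vd × C = 52.80 × 37 = 1954 mg
CL = 0.693 × Vd / t½ = 0.693 × 52.80 / 24.1 = 1.518 L/h
D = CL × Css × τ / F = 1.518 × 37 × 12 / 0.82 = 821.9 mg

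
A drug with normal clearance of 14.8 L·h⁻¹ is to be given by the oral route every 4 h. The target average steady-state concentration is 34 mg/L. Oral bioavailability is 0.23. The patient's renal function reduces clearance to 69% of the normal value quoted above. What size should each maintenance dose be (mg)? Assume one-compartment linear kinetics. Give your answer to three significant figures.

Patient clearance = 0.69 × 14.80 = 10.21 L/h
D = CL × Css × τ / F = 10.21 × 34 × 4 / 0.23 = 6037 mg

6040 mg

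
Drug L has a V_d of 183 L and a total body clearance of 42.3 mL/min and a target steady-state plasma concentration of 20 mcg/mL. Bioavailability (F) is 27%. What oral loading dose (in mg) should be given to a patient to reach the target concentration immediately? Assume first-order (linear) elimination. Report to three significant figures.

13600 mg

The loading dose fills Vd to the target concentration; clearance is irrelevant here.
LD = Vd × C / F = 183.0 × 20.00 / 0.27 = 13560 mg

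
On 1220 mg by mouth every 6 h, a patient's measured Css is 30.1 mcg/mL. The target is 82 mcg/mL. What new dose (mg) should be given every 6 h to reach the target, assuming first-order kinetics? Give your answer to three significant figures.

3320 mg

With linear kinetics, Css is proportional to dose rate (D/τ) at fixed clearance.
D₂ = D₁ × (Css,target / Css,current) = 1220 × 82/30.1 = 3324 mg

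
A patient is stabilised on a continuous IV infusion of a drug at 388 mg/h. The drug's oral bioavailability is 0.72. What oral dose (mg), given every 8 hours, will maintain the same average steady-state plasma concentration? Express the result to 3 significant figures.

To maintain the same Css, the systemic dosing rate must be unchanged: F·D/τ = infusion rate.
D = rate × τ / F = 388 × 8 / 0.72 = 4311 mg

4310 mg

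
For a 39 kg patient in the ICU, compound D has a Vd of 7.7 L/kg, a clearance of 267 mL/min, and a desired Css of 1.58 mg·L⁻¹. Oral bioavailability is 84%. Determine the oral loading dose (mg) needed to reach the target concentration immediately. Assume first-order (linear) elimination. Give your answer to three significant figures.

Vd(total) = 39 kg × 7.7 L/kg = 300.3 L
LD = Vd × C / F = 300.3 × 1.580 / 0.84 = 564.9 mg

565 mg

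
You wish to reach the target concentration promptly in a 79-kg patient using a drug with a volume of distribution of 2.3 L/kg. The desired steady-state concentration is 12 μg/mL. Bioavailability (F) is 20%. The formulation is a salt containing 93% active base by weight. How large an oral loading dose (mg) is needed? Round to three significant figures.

Vd = 2.3 L/kg × 79 kg = 181.7 L
LD = Vd × C / F / S = 181.7 × 12.00 / 0.2 / 0.93 = 11720 mg

11700 mg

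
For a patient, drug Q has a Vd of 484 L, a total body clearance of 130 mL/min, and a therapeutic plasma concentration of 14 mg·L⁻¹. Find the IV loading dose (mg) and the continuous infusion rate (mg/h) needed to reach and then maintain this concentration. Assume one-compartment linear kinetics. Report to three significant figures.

Loading dose = Vd × C = 484.0 × 14 = 6776 mg
CL = 130 mL/min × 60/1000 = 7.800 L/h
Infusion rate = 7.800 L/h × 14 mg/L = 109.2 mg/h

(a) 6780 mg; (b) 109 mg/h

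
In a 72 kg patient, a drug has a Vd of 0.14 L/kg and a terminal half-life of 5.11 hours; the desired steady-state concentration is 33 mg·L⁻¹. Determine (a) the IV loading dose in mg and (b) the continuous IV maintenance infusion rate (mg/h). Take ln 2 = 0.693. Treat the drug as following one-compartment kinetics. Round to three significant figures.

Vd(total) = 72 kg × 0.14 L/kg = 10.08 L
LD = Vd × C = 10.08 × 33 = 332.6 mg
CL = 0.693 × Vd / t½ = 0.693 × 10.08 / 5.11 = 1.367 L/h
Infusion rate = CL × Css = 1.367 × 33 = 45.11 mg/h

(a) 333 mg; (b) 45.1 mg/h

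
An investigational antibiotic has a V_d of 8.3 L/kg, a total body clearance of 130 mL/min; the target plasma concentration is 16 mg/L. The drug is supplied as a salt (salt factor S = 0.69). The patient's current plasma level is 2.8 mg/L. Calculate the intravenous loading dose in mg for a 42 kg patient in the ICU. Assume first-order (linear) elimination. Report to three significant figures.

6670 mg

Vd(total) = 42 kg × 8.3 L/kg = 348.6 L
Concentration deficit ΔC = 16 − 2.8 = 13.20 mg/L
LD = Vd × ΔC / S = 348.6 × 13.20 / 0.69 = 6669 mg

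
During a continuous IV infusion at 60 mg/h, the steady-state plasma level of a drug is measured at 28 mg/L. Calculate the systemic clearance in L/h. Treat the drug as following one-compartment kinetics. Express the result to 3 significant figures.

2.14 L/h

At steady state, infusion rate = CL × Css, so CL = rate / Css.
CL = 60 / 28 = 2.143 L/h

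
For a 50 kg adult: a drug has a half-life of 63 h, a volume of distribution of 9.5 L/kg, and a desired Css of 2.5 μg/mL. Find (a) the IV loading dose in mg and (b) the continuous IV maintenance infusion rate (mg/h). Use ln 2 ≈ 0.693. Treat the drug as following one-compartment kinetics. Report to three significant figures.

(a) 1190 mg; (b) 13.1 mg/h

Vd(total) = 50 kg × 9.5 L/kg = 475.0 L
LD = Vd × C = 475.0 × 2.5 = 1188 mg
CL = 0.693 × Vd / t½ = 0.693 × 475.0 / 63 = 5.225 L/h
Infusion rate = CL × Css = 5.225 × 2.5 = 13.06 mg/h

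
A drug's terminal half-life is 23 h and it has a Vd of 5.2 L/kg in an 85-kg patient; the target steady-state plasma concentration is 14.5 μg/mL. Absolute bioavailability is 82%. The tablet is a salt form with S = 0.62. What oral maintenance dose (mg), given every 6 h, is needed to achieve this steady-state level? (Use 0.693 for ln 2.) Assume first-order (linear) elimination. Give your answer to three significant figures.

2280 mg

Vd(total) = 85 kg × 5.2 L/kg = 442.0 L
k = 0.693/23 = 0.03013 h⁻¹, so CL = k·Vd = 0.03013 × 442.0 = 13.32 L/h
D = CL × Css × τ / F / S = 13.32 × 14.5 × 6 / 0.82 / 0.62 = 2279 mg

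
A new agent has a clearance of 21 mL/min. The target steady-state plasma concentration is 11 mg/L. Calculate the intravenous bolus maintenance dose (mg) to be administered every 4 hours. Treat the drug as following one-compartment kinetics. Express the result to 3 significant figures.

55.4 mg

CL = 21 mL/min × 60/1000 = 1.260 L/h
D = CL × Css × τ = 1.260 × 11 × 4 = 55.44 mg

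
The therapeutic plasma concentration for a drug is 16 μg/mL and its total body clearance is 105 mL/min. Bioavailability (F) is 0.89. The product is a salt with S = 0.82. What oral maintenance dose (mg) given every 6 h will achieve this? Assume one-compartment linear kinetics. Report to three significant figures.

829 mg

CL = 105 mL/min × 60/1000 = 6.300 L/h
D = CL × Css × τ / F / S = 6.300 × 16 × 6 / 0.89 / 0.82 = 828.7 mg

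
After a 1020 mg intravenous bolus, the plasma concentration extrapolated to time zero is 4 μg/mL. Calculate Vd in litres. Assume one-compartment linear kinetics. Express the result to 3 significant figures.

255 L

Immediately after an IV bolus, C₀ = Dose / Vd, so Vd = Dose / C₀.
Vd = 1020 / 4 = 255.0 L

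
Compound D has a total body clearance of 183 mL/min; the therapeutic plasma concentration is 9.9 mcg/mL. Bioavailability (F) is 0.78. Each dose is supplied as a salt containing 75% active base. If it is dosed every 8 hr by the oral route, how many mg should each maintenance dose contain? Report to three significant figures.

CL = 183 mL/min × 60/1000 = 10.98 L/h
D = CL × Css × τ / F / S = 10.98 × 9.9 × 8 / 0.78 / 0.75 = 1487 mg

1490 mg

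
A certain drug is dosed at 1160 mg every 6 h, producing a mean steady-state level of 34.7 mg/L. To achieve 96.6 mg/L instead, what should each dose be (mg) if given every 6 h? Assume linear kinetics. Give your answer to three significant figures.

3230 mg

For first-order elimination, Css ∝ F·D/(CL·τ); F and CL are unchanged, so Css ∝ D/τ.
D₂ = D₁ × (Css,target / Css,current) = 1160 × 96.6/34.7 = 3229 mg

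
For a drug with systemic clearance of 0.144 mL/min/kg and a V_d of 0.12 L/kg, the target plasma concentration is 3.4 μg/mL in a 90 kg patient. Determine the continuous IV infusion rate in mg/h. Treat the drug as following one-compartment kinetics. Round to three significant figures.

2.64 mg/h

CL = 0.144 mL/min/kg × 90 kg = 12.96 mL/min = 12.96 × 60/1000 = 0.7776 L/h
Rate = CL × Css = 0.7776 × 3.4 = 2.644 mg/h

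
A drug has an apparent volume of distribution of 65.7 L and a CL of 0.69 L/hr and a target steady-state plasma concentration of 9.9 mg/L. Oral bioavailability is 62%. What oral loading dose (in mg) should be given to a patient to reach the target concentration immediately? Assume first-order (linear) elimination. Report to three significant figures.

LD = Vd × C / F = 65.70 × 9.900 / 0.62 = 1049 mg

1050 mg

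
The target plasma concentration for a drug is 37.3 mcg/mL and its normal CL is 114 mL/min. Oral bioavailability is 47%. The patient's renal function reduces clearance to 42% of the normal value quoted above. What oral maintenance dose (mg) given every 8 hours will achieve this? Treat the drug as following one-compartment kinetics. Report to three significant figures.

1820 mg

CL = 114 mL/min × 60/1000 = 6.840 L/h
Patient clearance = 0.42 × 6.840 = 2.873 L/h
At steady state, dose per interval replaces the amount cleared in that interval: F·D/τ = CL·Css.
D = CL × Css × τ / F = 2.873 × 37.3 × 8 / 0.47 = 1824 mg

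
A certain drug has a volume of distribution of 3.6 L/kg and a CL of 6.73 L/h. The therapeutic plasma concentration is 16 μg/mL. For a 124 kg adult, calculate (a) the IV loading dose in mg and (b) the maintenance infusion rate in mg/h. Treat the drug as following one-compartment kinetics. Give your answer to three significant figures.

Vd(total) = 124 kg × 3.6 L/kg = 446.4 L
Loading dose = Vd × C = 446.4 × 16 = 7142 mg
Maintenance: replace elimination → rate = CL × Css = 6.730 × 16 = 107.7 mg/h

(a) 7140 mg; (b) 108 mg/h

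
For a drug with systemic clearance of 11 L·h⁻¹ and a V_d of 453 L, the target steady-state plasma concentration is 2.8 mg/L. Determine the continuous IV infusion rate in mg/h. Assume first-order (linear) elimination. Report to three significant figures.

30.8 mg/h

R₀ = 11.00 × 2.8 = 30.80 mg/h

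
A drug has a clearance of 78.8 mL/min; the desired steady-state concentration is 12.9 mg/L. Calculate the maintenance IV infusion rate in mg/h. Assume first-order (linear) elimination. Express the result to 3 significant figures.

61.0 mg/h

CL = 78.8 mL/min = 78.8 × 0.06 = 4.728 L/h
At steady state, infusion rate equals elimination rate: rate in = CL × Css.
Rate = CL × Css = 4.728 × 12.9 = 60.99 mg/h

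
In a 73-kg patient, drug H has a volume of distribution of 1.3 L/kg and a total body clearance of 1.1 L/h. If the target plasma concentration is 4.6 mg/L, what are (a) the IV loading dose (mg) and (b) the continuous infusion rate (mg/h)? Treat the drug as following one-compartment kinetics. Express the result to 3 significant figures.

Vd = 1.3 L/kg × 73 kg = 94.90 L
Loading dose = Vd × C = 94.90 × 4.6 = 436.5 mg
Infusion rate = 1.100 L/h × 4.6 mg/L = 5.060 mg/h

(a) 437 mg; (b) 5.06 mg/h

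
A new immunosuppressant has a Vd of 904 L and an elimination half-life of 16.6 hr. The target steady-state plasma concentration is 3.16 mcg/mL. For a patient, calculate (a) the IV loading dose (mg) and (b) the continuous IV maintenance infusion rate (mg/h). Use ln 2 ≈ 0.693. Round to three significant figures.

LD = Vd × C = 904.0 × 3.16 = 2857 mg
CL = 0.693 × Vd / t½ = 0.693 × 904.0 / 16.6 = 37.74 L/h
Infusion rate = CL × Css = 37.74 × 3.16 = 119.3 mg/h

(a) 2860 mg; (b) 119 mg/h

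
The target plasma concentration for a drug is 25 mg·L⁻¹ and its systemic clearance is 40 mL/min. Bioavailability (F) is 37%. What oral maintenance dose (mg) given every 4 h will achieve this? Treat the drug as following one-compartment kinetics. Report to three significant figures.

CL = 40 mL/min = 40 × 0.06 = 2.400 L/h
At steady state, dose per interval replaces the amount cleared in that interval: F·D/τ = CL·Css.
D = CL × Css × τ / F = 2.400 × 25 × 4 / 0.37 = 648.6 mg

649 mg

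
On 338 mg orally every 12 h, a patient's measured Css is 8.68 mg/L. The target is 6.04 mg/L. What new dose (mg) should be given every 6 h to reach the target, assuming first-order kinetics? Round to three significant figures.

For first-order elimination, Css ∝ F·D/(CL·τ); F and CL are unchanged, so Css ∝ D/τ.
D₂ = D₁ × (Css,target / Css,current) × (τ₂/τ₁) = 338 × (6.04/8.68) × (6/12) = 117.6 mg

118 mg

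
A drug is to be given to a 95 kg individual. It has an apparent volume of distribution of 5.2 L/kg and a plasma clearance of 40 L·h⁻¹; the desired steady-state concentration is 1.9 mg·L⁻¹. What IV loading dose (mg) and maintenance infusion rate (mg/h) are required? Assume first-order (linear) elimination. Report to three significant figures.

Total Vd = 5.2 × 95 = 494.0 L
Loading: fill Vd to C_target → 494.0 L × 1.9 mg/L = 938.6 mg
Infusion rate = 40.00 L/h × 1.9 mg/L = 76.00 mg/h

(a) 939 mg; (b) 76.0 mg/h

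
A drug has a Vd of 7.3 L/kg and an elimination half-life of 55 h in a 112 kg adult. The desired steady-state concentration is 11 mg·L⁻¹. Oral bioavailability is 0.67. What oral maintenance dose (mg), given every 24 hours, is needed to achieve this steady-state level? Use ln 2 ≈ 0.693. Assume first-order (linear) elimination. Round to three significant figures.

4060 mg

Vd = 7.3 L/kg × 112 kg = 817.6 L
CL = ln 2 · Vd / t½ = 0.693 × 817.6 / 55 = 10.30 L/h
D = CL × Css × τ / F = 10.30 × 11 × 24 / 0.67 = 4059 mg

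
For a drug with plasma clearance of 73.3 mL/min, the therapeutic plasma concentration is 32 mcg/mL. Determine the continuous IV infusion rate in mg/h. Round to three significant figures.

141 mg/h

Convert clearance: 73.3 mL/min × 60 min/h ÷ 1000 mL/L = 4.398 L/h
Rate = CL × Css = 4.398 × 32 = 140.7 mg/h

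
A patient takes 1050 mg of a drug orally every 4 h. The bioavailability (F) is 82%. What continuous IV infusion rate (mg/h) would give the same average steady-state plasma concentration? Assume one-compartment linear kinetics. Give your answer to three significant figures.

215 mg/h

Equivalent systemic input: infusion rate = F·D/τ.
Rate = 0.82 × 1050 / 4 = 215.3 mg/h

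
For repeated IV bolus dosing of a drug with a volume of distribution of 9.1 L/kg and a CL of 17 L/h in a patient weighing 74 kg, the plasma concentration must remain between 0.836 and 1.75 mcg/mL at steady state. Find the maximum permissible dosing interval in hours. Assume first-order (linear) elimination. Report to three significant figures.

29.3 h

Total Vd = 9.1 × 74 = 673.4 L
k = CL / Vd = 17.00 / 673.4 = 0.02525 h⁻¹
Between IV bolus doses, concentration decays as C = C₀·e^(−kτ), so C_peak/C_trough = e^(kτ).
τ_max = ln(C_peak/C_trough) / k = ln(1.75/0.836) / 0.02525 = 0.7387 / 0.02525 = 29.26 h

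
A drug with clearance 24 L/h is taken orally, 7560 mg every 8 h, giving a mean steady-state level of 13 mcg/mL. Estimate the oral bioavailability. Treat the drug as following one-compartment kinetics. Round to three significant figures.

0.330

F·D/τ = CL·Css at steady state → F = CL·Css·τ / D.
F = 24 × 13 × 8 / 7560 = 0.330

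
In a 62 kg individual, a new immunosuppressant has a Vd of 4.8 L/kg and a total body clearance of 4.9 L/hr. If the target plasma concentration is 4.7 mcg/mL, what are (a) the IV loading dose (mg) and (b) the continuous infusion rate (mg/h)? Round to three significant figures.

Total Vd = 4.8 × 62 = 297.6 L
Loading dose = Vd × C = 297.6 × 4.7 = 1399 mg
Maintenance: replace elimination → rate = CL × Css = 4.900 × 4.7 = 23.03 mg/h

(a) 1400 mg; (b) 23.0 mg/h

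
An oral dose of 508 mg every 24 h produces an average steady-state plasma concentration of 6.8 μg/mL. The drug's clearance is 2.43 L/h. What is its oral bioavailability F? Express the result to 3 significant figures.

F·D/τ = CL·Css at steady state → F = CL·Css·τ / D.
F = 2.43 × 6.8 × 24 / 508 = 0.781

0.781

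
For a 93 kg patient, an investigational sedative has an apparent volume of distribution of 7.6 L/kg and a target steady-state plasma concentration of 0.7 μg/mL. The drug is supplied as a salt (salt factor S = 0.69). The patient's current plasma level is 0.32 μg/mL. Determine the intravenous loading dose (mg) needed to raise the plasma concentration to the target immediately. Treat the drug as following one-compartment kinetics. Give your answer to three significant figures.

389 mg

Total Vd = 7.6 × 93 = 706.8 L
Concentration deficit ΔC = 0.7 − 0.32 = 0.3800 mg/L
LD = Vd × ΔC / S = 706.8 × 0.3800 / 0.69 = 389.3 mg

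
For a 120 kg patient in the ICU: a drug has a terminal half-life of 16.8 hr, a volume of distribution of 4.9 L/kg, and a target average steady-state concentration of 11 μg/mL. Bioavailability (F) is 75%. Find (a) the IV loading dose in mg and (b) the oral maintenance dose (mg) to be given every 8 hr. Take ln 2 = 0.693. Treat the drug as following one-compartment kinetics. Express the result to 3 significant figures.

(a) 6470 mg; (b) 2850 mg

Vd = 4.9 L/kg × 120 kg = 588.0 L
LD = Vd × C = 588.0 × 11 = 6468 mg
CL = 0.693 × Vd / t½ = 0.693 × 588.0 / 16.8 = 24.26 L/h
D = CL × Css × τ / F = 24.26 × 11 × 8 / 0.75 = 2847 mg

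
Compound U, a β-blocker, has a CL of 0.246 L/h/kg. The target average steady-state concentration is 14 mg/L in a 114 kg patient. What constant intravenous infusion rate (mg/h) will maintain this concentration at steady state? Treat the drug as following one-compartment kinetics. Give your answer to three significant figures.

393 mg/h

CL = 0.246 L/h/kg × 114 kg = 28.04 L/h
R₀ = 28.04 × 14 = 392.6 mg/h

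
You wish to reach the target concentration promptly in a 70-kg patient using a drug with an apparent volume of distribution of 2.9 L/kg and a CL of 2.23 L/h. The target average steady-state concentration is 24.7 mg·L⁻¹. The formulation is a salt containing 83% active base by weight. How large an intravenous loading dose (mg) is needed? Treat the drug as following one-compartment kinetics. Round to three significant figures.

Total Vd = 2.9 × 70 = 203.0 L
The loading dose fills Vd to the target concentration.
LD = Vd × C / S = 203.0 × 24.70 / 0.83 = 6041 mg

6040 mg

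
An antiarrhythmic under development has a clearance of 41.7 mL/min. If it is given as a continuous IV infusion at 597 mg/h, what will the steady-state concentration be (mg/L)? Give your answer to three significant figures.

239 mg/L

Convert clearance: 41.7 mL/min × 60 min/h ÷ 1000 mL/L = 2.502 L/h
Css = rate / CL = 597 / 2.502 = 238.6 mg/L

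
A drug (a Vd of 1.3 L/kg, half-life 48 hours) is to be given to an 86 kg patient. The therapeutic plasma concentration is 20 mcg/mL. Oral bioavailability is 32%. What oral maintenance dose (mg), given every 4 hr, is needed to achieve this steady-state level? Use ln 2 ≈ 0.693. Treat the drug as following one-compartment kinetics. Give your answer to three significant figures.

Total Vd = 1.3 × 86 = 111.8 L
CL = ln 2 · Vd / t½ = 0.693 × 111.8 / 48 = 1.614 L/h
D = CL × Css × τ / F = 1.614 × 20 × 4 / 0.32 = 403.5 mg

404 mg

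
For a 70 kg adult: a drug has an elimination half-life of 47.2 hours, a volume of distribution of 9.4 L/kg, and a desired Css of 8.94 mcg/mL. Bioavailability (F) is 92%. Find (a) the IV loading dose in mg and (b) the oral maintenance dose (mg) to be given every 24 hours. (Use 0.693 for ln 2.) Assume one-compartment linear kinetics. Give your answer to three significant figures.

Vd = 9.4 L/kg × 70 kg = 658.0 L
LD = Vd × C = 658.0 × 8.94 = 5883 mg
CL = 0.693 × Vd / t½ = 0.693 × 658.0 / 47.2 = 9.661 L/h
D = CL × Css × τ / F = 9.661 × 8.94 × 24 / 0.92 = 2253 mg

(a) 5880 mg; (b) 2250 mg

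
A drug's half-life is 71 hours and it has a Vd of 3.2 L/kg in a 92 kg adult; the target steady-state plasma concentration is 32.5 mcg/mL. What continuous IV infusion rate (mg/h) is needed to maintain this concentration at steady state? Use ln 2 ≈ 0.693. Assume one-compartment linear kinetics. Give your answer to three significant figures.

93.4 mg/h

Vd(total) = 92 kg × 3.2 L/kg = 294.4 L
k = 0.693/71 = 0.009761 h⁻¹, so CL = k·Vd = 0.009761 × 294.4 = 2.874 L/h
Infusion rate = CL × Css = 2.874 × 32.5 = 93.41 mg/h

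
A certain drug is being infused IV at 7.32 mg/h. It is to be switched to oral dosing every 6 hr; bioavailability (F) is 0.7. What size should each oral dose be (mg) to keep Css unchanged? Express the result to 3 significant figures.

62.7 mg

To maintain the same Css, the systemic dosing rate must be unchanged: F·D/τ = infusion rate.
D = rate × τ / F = 7.32 × 6 / 0.7 = 62.74 mg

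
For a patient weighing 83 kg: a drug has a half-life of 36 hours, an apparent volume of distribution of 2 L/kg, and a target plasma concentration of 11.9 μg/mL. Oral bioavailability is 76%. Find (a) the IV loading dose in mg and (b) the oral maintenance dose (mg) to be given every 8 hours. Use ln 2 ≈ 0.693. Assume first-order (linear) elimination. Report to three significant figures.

Vd = 2 L/kg × 83 kg = 166.0 L
LD = Vd × C = 166.0 × 11.9 = 1975 mg
CL = 0.693 × Vd / t½ = 0.693 × 166.0 / 36 = 3.196 L/h
D = CL × Css × τ / F = 3.196 × 11.9 × 8 / 0.76 = 400.3 mg

(a) 1980 mg; (b) 400 mg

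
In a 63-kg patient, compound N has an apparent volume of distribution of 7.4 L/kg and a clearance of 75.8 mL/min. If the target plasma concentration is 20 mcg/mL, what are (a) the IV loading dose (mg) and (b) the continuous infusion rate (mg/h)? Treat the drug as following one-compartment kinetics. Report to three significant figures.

Vd = 7.4 L/kg × 63 kg = 466.2 L
LD = Vd · C_target = 466.2 × 20 = 9324 mg
Convert clearance: 75.8 mL/min × 60 min/h ÷ 1000 mL/L = 4.548 L/h
Maintenance: replace elimination → rate = CL × Css = 4.548 × 20 = 90.96 mg/h

(a) 9320 mg; (b) 91.0 mg/h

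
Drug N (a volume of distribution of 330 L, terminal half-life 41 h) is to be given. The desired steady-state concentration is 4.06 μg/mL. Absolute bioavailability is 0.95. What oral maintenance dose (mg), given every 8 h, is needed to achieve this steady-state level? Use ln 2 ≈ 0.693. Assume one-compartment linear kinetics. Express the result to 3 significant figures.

k = 0.693/41 = 0.01690 h⁻¹, so CL = k·Vd = 0.01690 × 330.0 = 5.577 L/h
D = CL × Css × τ / F = 5.577 × 4.06 × 8 / 0.95 = 190.7 mg

191 mg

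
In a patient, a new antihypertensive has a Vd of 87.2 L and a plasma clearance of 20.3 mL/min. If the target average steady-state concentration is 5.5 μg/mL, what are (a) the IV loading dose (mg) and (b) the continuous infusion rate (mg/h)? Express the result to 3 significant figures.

Loading: fill Vd to C_target → 87.20 L × 5.5 mg/L = 479.6 mg
CL = 20.3 mL/min × 60/1000 = 1.218 L/h
Maintenance: replace elimination → rate = CL × Css = 1.218 × 5.5 = 6.699 mg/h

(a) 480 mg; (b) 6.70 mg/h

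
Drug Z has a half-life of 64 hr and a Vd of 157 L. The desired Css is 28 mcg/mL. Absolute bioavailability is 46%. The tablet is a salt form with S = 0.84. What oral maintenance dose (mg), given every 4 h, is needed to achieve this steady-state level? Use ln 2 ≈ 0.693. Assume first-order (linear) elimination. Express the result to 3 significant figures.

CL = ln 2 · Vd / t½ = 0.693 × 157.0 / 64 = 1.700 L/h
D = CL × Css × τ / F / S = 1.700 × 28 × 4 / 0.46 / 0.84 = 492.8 mg

493 mg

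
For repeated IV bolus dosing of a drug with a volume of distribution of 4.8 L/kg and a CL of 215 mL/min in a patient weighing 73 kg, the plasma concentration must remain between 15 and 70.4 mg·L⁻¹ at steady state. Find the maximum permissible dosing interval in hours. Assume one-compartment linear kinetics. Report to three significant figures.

Vd = 4.8 L/kg × 73 kg = 350.4 L
Convert clearance: 215 mL/min × 60 min/h ÷ 1000 mL/L = 12.90 L/h
k = CL / Vd = 12.90 / 350.4 = 0.03682 h⁻¹
Between IV bolus doses, concentration decays as C = C₀·e^(−kτ), so C_peak/C_trough = e^(kτ).
τ_max = ln(C_peak/C_trough) / k = ln(70.4/15) / 0.03682 = 1.546 / 0.03682 = 41.99 h

42.0 h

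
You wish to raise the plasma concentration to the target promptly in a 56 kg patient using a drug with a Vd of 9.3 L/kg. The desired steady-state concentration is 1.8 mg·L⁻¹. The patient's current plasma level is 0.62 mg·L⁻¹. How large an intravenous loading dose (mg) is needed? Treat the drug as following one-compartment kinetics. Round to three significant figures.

Vd = 9.3 L/kg × 56 kg = 520.8 L
Concentration deficit ΔC = 1.8 − 0.62 = 1.180 mg/L
LD = Vd × ΔC = 520.8 × 1.180 = 614.5 mg

615 mg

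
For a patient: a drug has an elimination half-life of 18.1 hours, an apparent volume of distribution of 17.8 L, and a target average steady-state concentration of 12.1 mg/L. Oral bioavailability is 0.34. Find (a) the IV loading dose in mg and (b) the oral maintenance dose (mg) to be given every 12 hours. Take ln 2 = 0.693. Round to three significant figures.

(a) 215 mg; (b) 291 mg

LD = Vd × C = 17.80 × 12.1 = 215.4 mg
CL = 0.693 × Vd / t½ = 0.693 × 17.80 / 18.1 = 0.6815 L/h
D = CL × Css × τ / F = 0.6815 × 12.1 × 12 / 0.34 = 291.0 mg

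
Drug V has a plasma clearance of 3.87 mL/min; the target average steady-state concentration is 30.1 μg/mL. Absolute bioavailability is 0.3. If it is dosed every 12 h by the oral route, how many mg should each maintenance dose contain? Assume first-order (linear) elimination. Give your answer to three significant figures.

CL = 3.87 mL/min = 3.87 × 0.06 = 0.2322 L/h
D = CL × Css × τ / F = 0.2322 × 30.1 × 12 / 0.3 = 279.6 mg

280 mg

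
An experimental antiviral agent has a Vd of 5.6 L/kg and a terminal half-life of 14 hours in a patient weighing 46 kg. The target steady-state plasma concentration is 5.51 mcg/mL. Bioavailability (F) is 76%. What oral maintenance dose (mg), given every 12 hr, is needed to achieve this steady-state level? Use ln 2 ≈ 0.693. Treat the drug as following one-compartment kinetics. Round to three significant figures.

Total Vd = 5.6 × 46 = 257.6 L
CL = ln 2 · Vd / t½ = 0.693 × 257.6 / 14 = 12.75 L/h
D = CL × Css × τ / F = 12.75 × 5.51 × 12 / 0.76 = 1109 mg

1110 mg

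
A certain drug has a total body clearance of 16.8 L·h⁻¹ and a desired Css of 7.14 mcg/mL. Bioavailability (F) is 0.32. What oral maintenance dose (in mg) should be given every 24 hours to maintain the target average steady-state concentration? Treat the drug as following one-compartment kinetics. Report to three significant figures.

At steady state, dose per interval replaces the amount cleared in that interval: F·D/τ = CL·Css.
D = CL × Css × τ / F = 16.80 × 7.14 × 24 / 0.32 = 8996 mg

9000 mg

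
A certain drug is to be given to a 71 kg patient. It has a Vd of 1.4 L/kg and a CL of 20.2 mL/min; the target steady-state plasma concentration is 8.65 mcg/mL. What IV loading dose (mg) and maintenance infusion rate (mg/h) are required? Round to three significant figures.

Vd(total) = 71 kg × 1.4 L/kg = 99.40 L
Loading: fill Vd to C_target → 99.40 L × 8.65 mg/L = 859.8 mg
Convert clearance: 20.2 mL/min × 60 min/h ÷ 1000 mL/L = 1.212 L/h
Infusion rate = 1.212 L/h × 8.65 mg/L = 10.48 mg/h

(a) 860 mg; (b) 10.5 mg/h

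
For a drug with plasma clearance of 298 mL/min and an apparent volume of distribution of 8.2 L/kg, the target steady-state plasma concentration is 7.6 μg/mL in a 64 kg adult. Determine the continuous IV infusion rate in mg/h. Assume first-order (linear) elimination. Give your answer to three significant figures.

136 mg/h

Convert clearance: 298 mL/min × 60 min/h ÷ 1000 mL/L = 17.88 L/h
R₀ = 17.88 × 7.6 = 135.9 mg/h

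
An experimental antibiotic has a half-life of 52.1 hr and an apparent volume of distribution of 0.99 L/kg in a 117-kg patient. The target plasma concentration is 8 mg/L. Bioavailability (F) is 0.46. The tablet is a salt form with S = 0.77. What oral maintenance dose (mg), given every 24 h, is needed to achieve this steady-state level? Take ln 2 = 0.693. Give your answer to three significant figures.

Total Vd = 0.99 × 117 = 115.8 L
CL = ln 2 · Vd / t½ = 0.693 × 115.8 / 52.1 = 1.540 L/h
D = CL × Css × τ / F / S = 1.540 × 8 × 24 / 0.46 / 0.77 = 834.8 mg

835 mg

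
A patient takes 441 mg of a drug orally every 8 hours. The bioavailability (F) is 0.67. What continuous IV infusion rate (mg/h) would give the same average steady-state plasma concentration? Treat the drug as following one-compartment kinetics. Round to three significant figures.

36.9 mg/h

Equivalent systemic input: infusion rate = F·D/τ.
Rate = 0.67 × 441 / 8 = 36.93 mg/h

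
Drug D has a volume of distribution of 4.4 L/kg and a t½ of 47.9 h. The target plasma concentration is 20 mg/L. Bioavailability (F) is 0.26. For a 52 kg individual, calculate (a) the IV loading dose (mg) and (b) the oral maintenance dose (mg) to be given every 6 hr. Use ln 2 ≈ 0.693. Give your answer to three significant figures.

(a) 4580 mg; (b) 1530 mg

Vd(total) = 52 kg × 4.4 L/kg = 228.8 L
LD = Vd × C = 228.8 × 20 = 4576 mg
CL = 0.693 × Vd / t½ = 0.693 × 228.8 / 47.9 = 3.310 L/h
D = CL × Css × τ / F = 3.310 × 20 × 6 / 0.26 = 1528 mg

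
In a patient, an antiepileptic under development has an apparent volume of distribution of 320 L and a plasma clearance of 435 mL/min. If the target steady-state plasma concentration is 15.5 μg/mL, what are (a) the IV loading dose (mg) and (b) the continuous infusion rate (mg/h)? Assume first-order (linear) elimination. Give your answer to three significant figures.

Loading dose = Vd × C = 320.0 × 15.5 = 4960 mg
Convert clearance: 435 mL/min × 60 min/h ÷ 1000 mL/L = 26.10 L/h
Maintenance infusion rate = CL × Css = 26.10 × 15.5 = 404.6 mg/h

(a) 4960 mg; (b) 405 mg/h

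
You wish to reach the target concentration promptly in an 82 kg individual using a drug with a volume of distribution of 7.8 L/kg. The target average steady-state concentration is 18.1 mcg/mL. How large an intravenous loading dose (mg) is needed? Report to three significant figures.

11600 mg

Total Vd = 7.8 × 82 = 639.6 L
LD = Vd × C = 639.6 × 18.10 = 11580 mg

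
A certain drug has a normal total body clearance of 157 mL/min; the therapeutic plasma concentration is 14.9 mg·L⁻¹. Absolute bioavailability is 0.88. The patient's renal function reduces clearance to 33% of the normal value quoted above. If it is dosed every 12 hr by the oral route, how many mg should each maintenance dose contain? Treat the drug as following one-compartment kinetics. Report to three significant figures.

Convert clearance: 157 mL/min × 60 min/h ÷ 1000 mL/L = 9.420 L/h
Patient clearance = 0.33 × 9.420 = 3.109 L/h
D = CL × Css × τ / F = 3.109 × 14.9 × 12 / 0.88 = 631.7 mg

632 mg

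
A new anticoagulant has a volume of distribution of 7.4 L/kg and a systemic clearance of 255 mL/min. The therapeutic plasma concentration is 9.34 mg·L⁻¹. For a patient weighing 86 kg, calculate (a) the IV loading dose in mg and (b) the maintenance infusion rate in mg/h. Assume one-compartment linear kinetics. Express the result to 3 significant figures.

Total Vd = 7.4 × 86 = 636.4 L
Loading: fill Vd to C_target → 636.4 L × 9.34 mg/L = 5944 mg
Convert clearance: 255 mL/min × 60 min/h ÷ 1000 mL/L = 15.30 L/h
Maintenance: replace elimination → rate = CL × Css = 15.30 × 9.34 = 142.9 mg/h

(a) 5940 mg; (b) 143 mg/h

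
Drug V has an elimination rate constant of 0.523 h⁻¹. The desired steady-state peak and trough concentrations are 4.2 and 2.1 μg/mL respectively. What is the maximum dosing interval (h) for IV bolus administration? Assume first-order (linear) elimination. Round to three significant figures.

1.33 h

Between IV bolus doses, concentration decays as C = C₀·e^(−kτ), so C_peak/C_trough = e^(kτ).
τ_max = ln(C_peak/C_trough) / k = ln(4.2/2.1) / 0.5230 = 0.6931 / 0.5230 = 1.325 h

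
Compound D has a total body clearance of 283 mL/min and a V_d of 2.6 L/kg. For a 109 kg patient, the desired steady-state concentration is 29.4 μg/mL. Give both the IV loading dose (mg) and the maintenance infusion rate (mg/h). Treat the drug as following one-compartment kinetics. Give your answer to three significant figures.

(a) 8330 mg; (b) 499 mg/h

Vd(total) = 109 kg × 2.6 L/kg = 283.4 L
LD = Vd · C_target = 283.4 × 29.4 = 8332 mg
Convert clearance: 283 mL/min × 60 min/h ÷ 1000 mL/L = 16.98 L/h
Maintenance: replace elimination → rate = CL × Css = 16.98 × 29.4 = 499.2 mg/h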